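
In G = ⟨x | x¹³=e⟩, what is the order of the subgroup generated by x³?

|⟨x³⟩| equals the order of x³. Compute successive powers until reaching e:
  (x³)¹ = x³, (x³)² = x⁶, (x³)³ = x⁹, (x³)⁴ = x¹², (x³)⁵ = x², (x³)⁶ = x⁵, (x³)⁷ = x⁸, (x³)⁸ = x¹¹, (x³)⁹ = x, (x³)¹⁰ = x⁴, (x³)¹¹ = x⁷, (x³)¹² = x¹⁰, (x³)¹³ = e.
The smallest positive k with (x³)ᵏ = e is 13, so |⟨x³⟩| = 13.

Answer: 13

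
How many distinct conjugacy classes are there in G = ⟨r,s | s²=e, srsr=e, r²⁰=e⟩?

The conjugacy classes (representative and size) are:
  [e] (size 1), [r] (size 2), [r¹⁸] (size 2), [r³] (size 2), [r⁴] (size 2), [r¹⁵] (size 2), [r¹⁴] (size 2), [r⁷] (size 2), [r¹²] (size 2), [r¹¹] (size 2), [r¹⁰] (size 1), [r¹⁸s] (size 10), [r⁵s] (size 10).
Class equation: 1 + 2 + 2 + 2 + 2 + 2 + 2 + 2 + 2 + 2 + 1 + 10 + 10 = 40 = |G|. So G has 13 conjugacy classes.

Answer: 13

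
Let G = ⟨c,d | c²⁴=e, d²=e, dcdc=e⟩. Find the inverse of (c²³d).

The order of (c²³d) is 2 (smallest k with (c²³d)ᵏ = e), so (c²³d)⁻¹ = (c²³d)¹ = c²³d.
Check: (c²³d) · (c²³d) → (c²³d) · c²³ = d;   d · d = e, giving e as required.

Answer: c²³d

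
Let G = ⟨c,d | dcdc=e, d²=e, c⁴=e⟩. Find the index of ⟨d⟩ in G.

First find ord(d) by computing successive powers:
  d¹ = d, d² = e.
So |⟨d⟩| = ord(d) = 2. With |G| = 8, by Lagrange [G : ⟨d⟩] = 8/2 = 4.

Answer: 4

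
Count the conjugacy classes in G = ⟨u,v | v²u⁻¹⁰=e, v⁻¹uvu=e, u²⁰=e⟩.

The conjugacy classes (representative and size) are:
  [e] (size 1), [u] (size 2), [u²] (size 2), [u³] (size 2), [u⁴] (size 2), [u⁵] (size 2), [u¹⁴] (size 2), [u⁷] (size 2), [u⁸] (size 2), [u¹¹] (size 2), [u¹⁰] (size 1), [u²v⁻¹] (size 10), [u⁹v] (size 10).
Class equation: 1 + 2 + 2 + 2 + 2 + 2 + 2 + 2 + 2 + 2 + 1 + 10 + 10 = 40 = |G|. So G has 13 conjugacy classes.

Answer: 13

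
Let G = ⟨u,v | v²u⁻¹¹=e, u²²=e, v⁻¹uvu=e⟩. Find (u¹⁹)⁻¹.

The order of (u¹⁹) is 22 (smallest k with (u¹⁹)ᵏ = e), so (u¹⁹)⁻¹ = (u¹⁹)²¹ = u³.
Check: (u¹⁹) · (u³) → (u¹⁹) · u³ = e, giving e as required.

Answer: u³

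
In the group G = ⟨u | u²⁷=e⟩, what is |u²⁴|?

Compute successive powers until reaching e:
  (u²⁴)¹ = u²⁴, (u²⁴)² = u²¹, (u²⁴)³ = u¹⁸, (u²⁴)⁴ = u¹⁵, (u²⁴)⁵ = u¹², (u²⁴)⁶ = u⁹, (u²⁴)⁷ = u⁶, (u²⁴)⁸ = u³, (u²⁴)⁹ = e.
The smallest positive k with (u²⁴)ᵏ = e is 9.

Answer: 9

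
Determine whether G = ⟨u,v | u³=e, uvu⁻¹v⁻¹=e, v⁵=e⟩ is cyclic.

|G| = 15. The element uv has order 15 (its powers give 15 distinct elements), so ⟨uv⟩ = G and G is cyclic.

Answer: Yes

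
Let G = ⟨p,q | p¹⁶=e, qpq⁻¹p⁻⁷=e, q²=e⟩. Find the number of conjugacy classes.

The conjugacy classes (representative and size) are:
  [e] (size 1), [p] (size 2), [p¹⁴] (size 2), [p³] (size 2), [p⁴] (size 2), [p¹⁰] (size 2), [p⁸] (size 1), [p⁹] (size 2), [p¹¹] (size 2), [p¹⁰q] (size 8), [pq] (size 8).
Class equation: 1 + 2 + 2 + 2 + 2 + 2 + 1 + 2 + 2 + 8 + 8 = 32 = |G|. So G has 11 conjugacy classes.

Answer: 11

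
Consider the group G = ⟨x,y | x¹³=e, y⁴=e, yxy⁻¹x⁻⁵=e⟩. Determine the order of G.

Enumerate words in the generators, reducing via the relations: the distinct elements are
  {e, x, y, xy, x², x³, x⁴, x⁵, x⁶, x⁷, x⁸, x⁹, y², y³, xy², xy³, x²y, x³y, x¹², x¹¹, x¹⁰, x⁴y, x⁵y, x⁶y, x⁷y, x⁸y, x⁹y, x²y², x²y³, x³y², x³y³, x¹²y, x¹¹y, x¹⁰y, x⁴y², x⁴y³, x⁵y², x⁵y³, x⁶y², x⁶y³, x⁷y², x⁷y³, x⁸y², x⁸y³, x⁹y², x⁹y³, x¹²y², x¹²y³, x¹¹y², x¹¹y³, x¹⁰y², x¹⁰y³}.
No further products give new elements, so |G| = 52.

Answer: 52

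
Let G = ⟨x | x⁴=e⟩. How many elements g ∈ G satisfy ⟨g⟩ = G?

G is cyclic of order 4. An element generates G iff its order is 4, and a cyclic group of order 4 has exactly φ(4) = 2 such elements.

Answer: 2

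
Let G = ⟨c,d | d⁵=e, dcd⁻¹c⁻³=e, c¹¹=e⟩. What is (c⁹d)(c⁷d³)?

Compute (c⁹d) · (c⁷d³) by multiplying left to right and reducing via the relations at each step:
  (c⁹d) · c⁷ = c⁸d
  (c⁸d) · d³ = c⁸d⁴

Answer: c⁸d⁴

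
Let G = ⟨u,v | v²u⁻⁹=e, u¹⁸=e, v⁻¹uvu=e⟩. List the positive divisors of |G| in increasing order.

|G| = 36 = 2² · 3². By Lagrange's theorem the order of any subgroup divides 36; the divisors of 36 are 1, 2, 3, 4, 6, 9, 12, 18, 36.

Answer: 1, 2, 3, 4, 6, 9, 12, 18, 36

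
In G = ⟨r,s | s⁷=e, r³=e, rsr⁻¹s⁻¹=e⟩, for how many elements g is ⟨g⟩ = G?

G is cyclic of order 21. An element generates G iff its order is 21, and a cyclic group of order 21 has exactly φ(21) = 12 such elements.

Answer: 12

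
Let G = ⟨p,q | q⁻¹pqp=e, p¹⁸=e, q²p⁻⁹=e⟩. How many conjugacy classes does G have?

The conjugacy classes (representative and size) are:
  [e] (size 1), [p¹⁷] (size 2), [p¹⁶] (size 2), [p³] (size 2), [p¹⁴] (size 2), [p¹³] (size 2), [p¹²] (size 2), [p¹¹] (size 2), [p¹⁰] (size 2), [p⁹] (size 1), [p⁸q] (size 9), [pq] (size 9).
Class equation: 1 + 2 + 2 + 2 + 2 + 2 + 2 + 2 + 2 + 1 + 9 + 9 = 36 = |G|. So G has 12 conjugacy classes.

Answer: 12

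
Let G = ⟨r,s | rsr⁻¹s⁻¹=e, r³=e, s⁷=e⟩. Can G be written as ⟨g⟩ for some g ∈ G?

|G| = 21. The element rs has order 21 (its powers give 21 distinct elements), so ⟨rs⟩ = G and G is cyclic.

Answer: Yes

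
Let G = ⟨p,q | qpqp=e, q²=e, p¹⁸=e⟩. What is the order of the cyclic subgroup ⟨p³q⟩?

|⟨p³q⟩| equals the order of p³q. Compute successive powers until reaching e:
  (p³q)¹ = p³q, (p³q)² = e.
The smallest positive k with (p³q)ᵏ = e is 2, so |⟨p³q⟩| = 2.

Answer: 2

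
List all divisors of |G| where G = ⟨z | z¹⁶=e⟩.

|G| = 16 = 2⁴. By Lagrange's theorem the order of any subgroup divides 16; the divisors of 16 are 1, 2, 4, 8, 16.

Answer: 1, 2, 4, 8, 16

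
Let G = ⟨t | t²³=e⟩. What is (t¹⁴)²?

Compute successive powers of (t¹⁴), reducing at each step:
  (t¹⁴)²: (t¹⁴) · t¹⁴ = t⁵

Answer: t⁵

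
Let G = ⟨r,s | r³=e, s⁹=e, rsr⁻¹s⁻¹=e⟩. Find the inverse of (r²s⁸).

The order of (r²s⁸) is 9 (smallest k with (r²s⁸)ᵏ = e), so (r²s⁸)⁻¹ = (r²s⁸)⁸ = rs.
Check: (r²s⁸) · (rs) → (r²s⁸) · r = s⁸;   (s⁸) · s = e, giving e as required.

Answer: rs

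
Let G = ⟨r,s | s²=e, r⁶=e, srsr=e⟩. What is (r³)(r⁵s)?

Compute (r³) · (r⁵s) by multiplying left to right and reducing via the relations at each step:
  (r³) · r⁵ = r²
  (r²) · s = r²s

Answer: r²s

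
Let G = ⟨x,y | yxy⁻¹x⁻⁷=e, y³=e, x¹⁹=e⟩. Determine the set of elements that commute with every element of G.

An element z ∈ Z(G) iff z commutes with every generator.
For example e is central: e·x = x = x·e; e·y = y = y·e.
Whereas x ∉ Z(G) since x·y = xy ≠ x⁷y = y·x.
Checking each of the 57 elements this way gives Z(G) = {e}, of order 1.

Answer: {e}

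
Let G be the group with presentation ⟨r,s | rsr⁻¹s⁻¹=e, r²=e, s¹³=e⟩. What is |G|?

Enumerate words in the generators, reducing via the relations: the distinct elements are
  {e, r, s, rs, s², s³, s⁴, s⁵, s⁶, s⁷, s⁸, s⁹, rs², rs³, rs⁴, rs⁵, rs⁶, rs⁷, rs⁸, rs⁹, s¹², s¹¹, s¹⁰, rs¹², rs¹¹, rs¹⁰}.
No further products give new elements, so |G| = 26.

Answer: 26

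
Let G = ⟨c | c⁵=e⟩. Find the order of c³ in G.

Compute successive powers until reaching e:
  (c³)¹ = c³, (c³)² = c, (c³)³ = c⁴, (c³)⁴ = c², (c³)⁵ = e.
The smallest positive k with (c³)ᵏ = e is 5.

Answer: 5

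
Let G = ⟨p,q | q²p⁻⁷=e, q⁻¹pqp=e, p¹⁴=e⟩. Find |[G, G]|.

G' = [G, G] is generated by all commutators. The generator-pair commutators are: [p, q] = p².
The subgroup they normally generate is {e, p², p⁴, p⁶, p⁸, p¹⁰, p¹²}, of order 7.
Check: |G/G'| = 28/7 = 4 is the order of the abelianisation.

Answer: 7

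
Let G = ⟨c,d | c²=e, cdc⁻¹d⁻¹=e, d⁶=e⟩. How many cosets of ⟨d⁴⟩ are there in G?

First find ord(d⁴) by computing successive powers:
  (d⁴)¹ = d⁴, (d⁴)² = d², (d⁴)³ = e.
So |⟨d⁴⟩| = ord(d⁴) = 3. With |G| = 12, by Lagrange [G : ⟨d⁴⟩] = 12/3 = 4.

Answer: 4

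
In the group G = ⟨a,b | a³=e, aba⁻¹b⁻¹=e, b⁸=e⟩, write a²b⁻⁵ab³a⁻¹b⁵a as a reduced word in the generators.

Multiply left to right, reducing at each step:
  (a²) · b⁻⁵ = a²b³
  (a²b³) · a = b³
  (b³) · b³ = b⁶
  (b⁶) · a⁻¹ = a²b⁶
  (a²b⁶) · b⁵ = a²b³
  (a²b³) · a = b³

Answer: b³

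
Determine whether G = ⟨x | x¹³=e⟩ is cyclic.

|G| = 13. The element x has order 13 (its powers give 13 distinct elements), so ⟨x⟩ = G and G is cyclic.

Answer: Yes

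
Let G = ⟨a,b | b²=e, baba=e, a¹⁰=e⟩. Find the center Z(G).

An element z ∈ Z(G) iff z commutes with every generator.
For example a⁵ is central: (a⁵)·a = a⁶ = a·(a⁵); (a⁵)·b = a⁵b = b·(a⁵).
Whereas a ∉ Z(G) since a·b = ab ≠ a⁹b = b·a.
Checking each of the 20 elements this way gives Z(G) = {e, a⁵}, of order 2.

Answer: {e, a⁵}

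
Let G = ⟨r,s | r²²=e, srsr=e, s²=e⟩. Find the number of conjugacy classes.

The conjugacy classes (representative and size) are:
  [e] (size 1), [r] (size 2), [r²] (size 2), [r¹⁹] (size 2), [r⁴] (size 2), [r⁵] (size 2), [r⁶] (size 2), [r⁷] (size 2), [r⁸] (size 2), [r¹³] (size 2), [r¹⁰] (size 2), [r¹¹] (size 1), [r⁶s] (size 11), [rs] (size 11).
Class equation: 1 + 2 + 2 + 2 + 2 + 2 + 2 + 2 + 2 + 2 + 2 + 1 + 11 + 11 = 44 = |G|. So G has 14 conjugacy classes.

Answer: 14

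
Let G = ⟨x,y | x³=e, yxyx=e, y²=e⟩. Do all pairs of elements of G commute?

x·y = xy but y·x = x²y, so x·y ≠ y·x and G is not abelian.

Answer: No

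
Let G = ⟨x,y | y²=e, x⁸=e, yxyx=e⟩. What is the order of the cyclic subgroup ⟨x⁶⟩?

|⟨x⁶⟩| equals the order of x⁶. Compute successive powers until reaching e:
  (x⁶)¹ = x⁶, (x⁶)² = x⁴, (x⁶)³ = x², (x⁶)⁴ = e.
The smallest positive k with (x⁶)ᵏ = e is 4, so |⟨x⁶⟩| = 4.

Answer: 4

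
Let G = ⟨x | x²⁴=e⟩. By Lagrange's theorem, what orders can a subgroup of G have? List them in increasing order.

|G| = 24 = 2³ · 3. By Lagrange's theorem the order of any subgroup divides 24; the divisors of 24 are 1, 2, 3, 4, 6, 8, 12, 24.

Answer: 1, 2, 3, 4, 6, 8, 12, 24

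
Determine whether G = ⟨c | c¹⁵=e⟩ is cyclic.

|G| = 15. The element c has order 15 (its powers give 15 distinct elements), so ⟨c⟩ = G and G is cyclic.

Answer: Yes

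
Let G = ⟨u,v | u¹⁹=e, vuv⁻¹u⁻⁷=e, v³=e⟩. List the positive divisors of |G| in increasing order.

|G| = 57 = 3 · 19. By Lagrange's theorem the order of any subgroup divides 57; the divisors of 57 are 1, 3, 19, 57.

Answer: 1, 3, 19, 57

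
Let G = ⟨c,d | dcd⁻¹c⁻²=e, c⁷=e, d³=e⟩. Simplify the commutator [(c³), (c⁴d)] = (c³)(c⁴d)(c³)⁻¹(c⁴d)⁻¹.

[(c³), (c⁴d)] = (c³)·(c⁴d)·(c³)⁻¹·(c⁴d)⁻¹.
  (c³) · (c⁴d) = d
  d · (c⁴) = cd
  (cd) · (c⁵d²) = c⁴

Answer: c⁴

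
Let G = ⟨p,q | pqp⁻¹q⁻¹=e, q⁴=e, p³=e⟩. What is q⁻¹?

The order of q is 4 (smallest k with qᵏ = e), so q⁻¹ = q³ = q³.
Check: q · (q³) → q · q³ = e, giving e as required.

Answer: q³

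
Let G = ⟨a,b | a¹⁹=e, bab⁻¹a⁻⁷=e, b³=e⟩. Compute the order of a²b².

Compute successive powers until reaching e:
  (a²b²)¹ = a²b², (a²b²)² = a⁵b, (a²b²)³ = e.
The smallest positive k with (a²b²)ᵏ = e is 3.

Answer: 3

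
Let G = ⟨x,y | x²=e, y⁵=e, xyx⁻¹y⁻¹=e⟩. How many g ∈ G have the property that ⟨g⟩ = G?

G is cyclic of order 10. An element generates G iff its order is 10, and a cyclic group of order 10 has exactly φ(10) = 4 such elements.

Answer: 4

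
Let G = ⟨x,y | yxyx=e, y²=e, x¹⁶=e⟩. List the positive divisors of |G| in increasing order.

|G| = 32 = 2⁵. By Lagrange's theorem the order of any subgroup divides 32; the divisors of 32 are 1, 2, 4, 8, 16, 32.

Answer: 1, 2, 4, 8, 16, 32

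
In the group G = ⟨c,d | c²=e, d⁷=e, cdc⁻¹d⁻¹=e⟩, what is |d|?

Compute successive powers until reaching e:
  d¹ = d, d² = d², d³ = d³, d⁴ = d⁴, d⁵ = d⁵, d⁶ = d⁶, d⁷ = e.
The smallest positive k with dᵏ = e is 7.

Answer: 7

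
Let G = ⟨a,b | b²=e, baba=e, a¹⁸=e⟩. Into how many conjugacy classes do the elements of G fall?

The conjugacy classes (representative and size) are:
  [e] (size 1), [a] (size 2), [a²] (size 2), [a³] (size 2), [a¹⁴] (size 2), [a⁵] (size 2), [a¹²] (size 2), [a⁷] (size 2), [a¹⁰] (size 2), [a⁹] (size 1), [a¹⁰b] (size 9), [ab] (size 9).
Class equation: 1 + 2 + 2 + 2 + 2 + 2 + 2 + 2 + 2 + 1 + 9 + 9 = 36 = |G|. So G has 12 conjugacy classes.

Answer: 12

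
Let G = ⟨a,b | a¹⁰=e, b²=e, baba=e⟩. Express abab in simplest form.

Multiply left to right, reducing at each step:
  a · b = ab
  (ab) · a = b
  b · b = e

Answer: e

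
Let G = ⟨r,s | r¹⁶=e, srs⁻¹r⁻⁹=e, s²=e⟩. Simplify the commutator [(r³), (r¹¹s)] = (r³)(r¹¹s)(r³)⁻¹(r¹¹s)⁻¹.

[(r³), (r¹¹s)] = (r³)·(r¹¹s)·(r³)⁻¹·(r¹¹s)⁻¹.
  (r³) · (r¹¹s) = r¹⁴s
  (r¹⁴s) · (r¹³) = r³s
  (r³s) · (r¹³s) = r⁸

Answer: r⁸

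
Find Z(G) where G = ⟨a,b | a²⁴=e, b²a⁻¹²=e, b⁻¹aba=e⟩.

An element z ∈ Z(G) iff z commutes with every generator.
For example a¹² is central: (a¹²)·a = a¹³ = a·(a¹²); (a¹²)·b = b⁻¹ = b·(a¹²).
Whereas a ∉ Z(G) since a·b = ab ≠ a¹¹b⁻¹ = b·a.
Checking each of the 48 elements this way gives Z(G) = {e, a¹²}, of order 2.

Answer: {e, a¹²}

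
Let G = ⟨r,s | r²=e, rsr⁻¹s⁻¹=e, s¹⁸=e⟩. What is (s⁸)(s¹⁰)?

Compute (s⁸) · (s¹⁰) by multiplying left to right and reducing via the relations at each step:
  (s⁸) · s¹⁰ = e

Answer: e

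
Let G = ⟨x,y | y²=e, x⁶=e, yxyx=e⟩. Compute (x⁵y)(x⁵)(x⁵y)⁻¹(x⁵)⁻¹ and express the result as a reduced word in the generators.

[(x⁵y), (x⁵)] = (x⁵y)·(x⁵)·(x⁵y)⁻¹·(x⁵)⁻¹.
  (x⁵y) · (x⁵) = y
  y · (x⁵y) = x
  x · x = x²

Answer: x²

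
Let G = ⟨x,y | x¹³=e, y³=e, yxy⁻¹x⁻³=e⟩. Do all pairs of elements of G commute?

x·y = xy but y·x = x³y, so x·y ≠ y·x and G is not abelian.

Answer: No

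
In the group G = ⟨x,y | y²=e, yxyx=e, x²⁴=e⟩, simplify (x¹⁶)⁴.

Compute successive powers of (x¹⁶), reducing at each step:
  (x¹⁶)²: (x¹⁶) · x¹⁶ = x⁸
  (x¹⁶)³: (x⁸) · x¹⁶ = e
  (x¹⁶)⁴: e · x¹⁶ = x¹⁶

Answer: x¹⁶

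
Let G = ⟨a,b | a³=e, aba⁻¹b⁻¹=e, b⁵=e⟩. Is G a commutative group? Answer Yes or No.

Each pair of generators commutes: a·b = ab = b·a. Since the generators pairwise commute, every element of G commutes with every other, so G is abelian.

Answer: Yes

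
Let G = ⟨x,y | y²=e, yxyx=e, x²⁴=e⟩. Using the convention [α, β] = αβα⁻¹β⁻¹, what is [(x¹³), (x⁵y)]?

[(x¹³), (x⁵y)] = (x¹³)·(x⁵y)·(x¹³)⁻¹·(x⁵y)⁻¹.
  (x¹³) · (x⁵y) = x¹⁸y
  (x¹⁸y) · (x¹¹) = x⁷y
  (x⁷y) · (x⁵y) = x²

Answer: x²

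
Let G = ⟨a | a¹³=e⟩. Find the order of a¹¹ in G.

Compute successive powers until reaching e:
  (a¹¹)¹ = a¹¹, (a¹¹)² = a⁹, (a¹¹)³ = a⁷, (a¹¹)⁴ = a⁵, (a¹¹)⁵ = a³, (a¹¹)⁶ = a, (a¹¹)⁷ = a¹², (a¹¹)⁸ = a¹⁰, (a¹¹)⁹ = a⁸, (a¹¹)¹⁰ = a⁶, (a¹¹)¹¹ = a⁴, (a¹¹)¹² = a², (a¹¹)¹³ = e.
The smallest positive k with (a¹¹)ᵏ = e is 13.

Answer: 13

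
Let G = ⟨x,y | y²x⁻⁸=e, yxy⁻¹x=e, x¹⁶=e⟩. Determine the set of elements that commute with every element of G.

An element z ∈ Z(G) iff z commutes with every generator.
For example x⁸ is central: (x⁸)·x = x⁹ = x·(x⁸); (x⁸)·y = y⁻¹ = y·(x⁸).
Whereas x ∉ Z(G) since x·y = xy ≠ x⁷y⁻¹ = y·x.
Checking each of the 32 elements this way gives Z(G) = {e, x⁸}, of order 2.

Answer: {e, x⁸}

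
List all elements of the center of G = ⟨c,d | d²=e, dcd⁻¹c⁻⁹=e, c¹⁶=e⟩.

An element z ∈ Z(G) iff z commutes with every generator.
For example c² is central: (c²)·c = c³ = c·(c²); (c²)·d = c²d = d·(c²).
Whereas c ∉ Z(G) since c·d = cd ≠ c⁹d = d·c.
Checking each of the 32 elements this way gives Z(G) = {e, c², c⁴, c⁶, c⁸, c¹⁰, c¹², c¹⁴}, of order 8.

Answer: {e, c², c⁴, c⁶, c⁸, c¹⁰, c¹², c¹⁴}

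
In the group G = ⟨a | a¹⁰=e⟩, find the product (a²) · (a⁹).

Compute (a²) · (a⁹) by multiplying left to right and reducing via the relations at each step:
  (a²) · a⁹ = a

Answer: a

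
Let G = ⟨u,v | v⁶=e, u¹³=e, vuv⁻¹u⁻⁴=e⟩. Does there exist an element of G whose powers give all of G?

Every cyclic group is abelian. But u·v = uv while v·u = u⁴v, so u·v ≠ v·u and G is not abelian. Hence G is not cyclic.

Answer: No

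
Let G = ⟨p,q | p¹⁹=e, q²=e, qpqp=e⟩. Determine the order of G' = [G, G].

G' = [G, G] is generated by all commutators. The generator-pair commutators are: [p, q] = p².
The subgroup they normally generate is {e, p, p², p³, p⁴, p⁵, p⁶, p⁷, p⁸, p⁹, p¹⁰, p¹¹, p¹², p¹³, p¹⁴, p¹⁵, p¹⁶, p¹⁷, p¹⁸}, of order 19.
Check: |G/G'| = 38/19 = 2 is the order of the abelianisation.

Answer: 19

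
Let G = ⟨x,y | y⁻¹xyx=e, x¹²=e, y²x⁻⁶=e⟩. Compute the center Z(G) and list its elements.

An element z ∈ Z(G) iff z commutes with every generator.
For example x⁶ is central: (x⁶)·x = x⁷ = x·(x⁶); (x⁶)·y = y⁻¹ = y·(x⁶).
Whereas x ∉ Z(G) since x·y = xy ≠ x⁵y⁻¹ = y·x.
Checking each of the 24 elements this way gives Z(G) = {e, x⁶}, of order 2.

Answer: {e, x⁶}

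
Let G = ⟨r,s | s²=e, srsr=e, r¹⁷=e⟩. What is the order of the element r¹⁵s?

Compute successive powers until reaching e:
  (r¹⁵s)¹ = r¹⁵s, (r¹⁵s)² = e.
The smallest positive k with (r¹⁵s)ᵏ = e is 2.

Answer: 2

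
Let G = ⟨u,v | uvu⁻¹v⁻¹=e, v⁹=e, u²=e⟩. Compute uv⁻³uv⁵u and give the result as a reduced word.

Multiply left to right, reducing at each step:
  u · v⁻³ = uv⁶
  (uv⁶) · u = v⁶
  (v⁶) · v⁵ = v²
  (v²) · u = uv²

Answer: uv²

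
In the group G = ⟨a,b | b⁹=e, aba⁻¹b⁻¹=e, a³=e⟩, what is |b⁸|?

Compute successive powers until reaching e:
  (b⁸)¹ = b⁸, (b⁸)² = b⁷, (b⁸)³ = b⁶, (b⁸)⁴ = b⁵, (b⁸)⁵ = b⁴, (b⁸)⁶ = b³, (b⁸)⁷ = b², (b⁸)⁸ = b, (b⁸)⁹ = e.
The smallest positive k with (b⁸)ᵏ = e is 9.

Answer: 9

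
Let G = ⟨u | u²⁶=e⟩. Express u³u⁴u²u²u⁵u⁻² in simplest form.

Multiply left to right, reducing at each step:
  (u³) · u⁴ = u⁷
  (u⁷) · u² = u⁹
  (u⁹) · u² = u¹¹
  (u¹¹) · u⁵ = u¹⁶
  (u¹⁶) · u⁻² = u¹⁴

Answer: u¹⁴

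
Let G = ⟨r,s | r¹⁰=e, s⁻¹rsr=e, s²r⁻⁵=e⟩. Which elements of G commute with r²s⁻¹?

⟨r²s⁻¹⟩ ⊆ C_G(r²s⁻¹) since powers of r²s⁻¹ commute with r²s⁻¹; so |C_G(r²s⁻¹)| ≥ |⟨r²s⁻¹⟩| = 4.
By orbit–stabilizer, |C_G(r²s⁻¹)| = |G| / |conj. class of r²s⁻¹| = 20 / 5 = 4.
The 4 elements commuting with r²s⁻¹ are {e, r⁵, r²s, r²s⁻¹}.

Answer: {e, r⁵, r²s, r²s⁻¹}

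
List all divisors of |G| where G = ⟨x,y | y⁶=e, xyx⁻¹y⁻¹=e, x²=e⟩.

|G| = 12 = 2² · 3. By Lagrange's theorem the order of any subgroup divides 12; the divisors of 12 are 1, 2, 3, 4, 6, 12.

Answer: 1, 2, 3, 4, 6, 12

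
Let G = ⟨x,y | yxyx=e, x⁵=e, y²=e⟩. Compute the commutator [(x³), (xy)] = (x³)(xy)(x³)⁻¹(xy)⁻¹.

[(x³), (xy)] = (x³)·(xy)·(x³)⁻¹·(xy)⁻¹.
  (x³) · (xy) = x⁴y
  (x⁴y) · (x²) = x²y
  (x²y) · (xy) = x

Answer: x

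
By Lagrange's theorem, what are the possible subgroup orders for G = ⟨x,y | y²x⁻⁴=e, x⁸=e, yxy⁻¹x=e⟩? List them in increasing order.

|G| = 16 = 2⁴. By Lagrange's theorem the order of any subgroup divides 16; the divisors of 16 are 1, 2, 4, 8, 16.

Answer: 1, 2, 4, 8, 16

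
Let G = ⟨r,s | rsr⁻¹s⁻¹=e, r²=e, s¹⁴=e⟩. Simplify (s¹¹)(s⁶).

Compute (s¹¹) · (s⁶) by multiplying left to right and reducing via the relations at each step:
  (s¹¹) · s⁶ = s³

Answer: s³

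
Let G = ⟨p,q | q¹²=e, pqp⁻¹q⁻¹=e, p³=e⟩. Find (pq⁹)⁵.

Compute successive powers of (pq⁹), reducing at each step:
  (pq⁹)²: (pq⁹) · p = p²q⁹;   (p²q⁹) · q⁹ = p²q⁶
  (pq⁹)³: (p²q⁶) · p = q⁶;   (q⁶) · q⁹ = q³
  (pq⁹)⁴: (q³) · p = pq³;   (pq³) · q⁹ = p
  (pq⁹)⁵: p · p = p²;   (p²) · q⁹ = p²q⁹

Answer: p²q⁹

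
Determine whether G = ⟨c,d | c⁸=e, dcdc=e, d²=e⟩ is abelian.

c·d = cd but d·c = c⁷d, so c·d ≠ d·c and G is not abelian.

Answer: No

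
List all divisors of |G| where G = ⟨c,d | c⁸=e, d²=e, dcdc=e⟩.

|G| = 16 = 2⁴. By Lagrange's theorem the order of any subgroup divides 16; the divisors of 16 are 1, 2, 4, 8, 16.

Answer: 1, 2, 4, 8, 16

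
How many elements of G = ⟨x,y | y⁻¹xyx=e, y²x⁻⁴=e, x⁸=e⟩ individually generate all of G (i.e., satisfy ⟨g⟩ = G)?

⟨g⟩ = G would require ord(g) = |G| = 16, but the maximum element order in G is 8 < 16. So G is not cyclic and no single element generates it: the count is 0.

Answer: 0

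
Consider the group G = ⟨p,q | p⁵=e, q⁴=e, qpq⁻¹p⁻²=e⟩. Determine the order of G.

Enumerate words in the generators, reducing via the relations: the distinct elements are
  {e, p, q, pq, p², p³, p⁴, q², q³, pq², pq³, p²q, p³q, p⁴q, p²q², p²q³, p³q², p³q³, p⁴q², p⁴q³}.
No further products give new elements, so |G| = 20.

Answer: 20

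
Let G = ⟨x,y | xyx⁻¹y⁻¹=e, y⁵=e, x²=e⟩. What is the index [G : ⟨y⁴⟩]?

First find ord(y⁴) by computing successive powers:
  (y⁴)¹ = y⁴, (y⁴)² = y³, (y⁴)³ = y², (y⁴)⁴ = y, (y⁴)⁵ = e.
So |⟨y⁴⟩| = ord(y⁴) = 5. With |G| = 10, by Lagrange [G : ⟨y⁴⟩] = 10/5 = 2.

Answer: 2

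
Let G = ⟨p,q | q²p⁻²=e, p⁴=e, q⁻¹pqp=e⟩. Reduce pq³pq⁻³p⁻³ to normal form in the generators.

Multiply left to right, reducing at each step:
  p · q³ = pq⁻¹
  (pq⁻¹) · p = q⁻¹
  (q⁻¹) · q⁻³ = e
  e · p⁻³ = p

Answer: p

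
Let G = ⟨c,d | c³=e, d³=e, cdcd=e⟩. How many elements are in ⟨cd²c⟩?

|⟨cd²c⟩| equals the order of cd²c. Compute successive powers until reaching e:
  (cd²c)¹ = cd²c, (cd²c)² = e.
The smallest positive k with (cd²c)ᵏ = e is 2, so |⟨cd²c⟩| = 2.

Answer: 2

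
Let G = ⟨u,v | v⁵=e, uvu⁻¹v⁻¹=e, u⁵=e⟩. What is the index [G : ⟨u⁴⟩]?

First find ord(u⁴) by computing successive powers:
  (u⁴)¹ = u⁴, (u⁴)² = u³, (u⁴)³ = u², (u⁴)⁴ = u, (u⁴)⁵ = e.
So |⟨u⁴⟩| = ord(u⁴) = 5. With |G| = 25, by Lagrange [G : ⟨u⁴⟩] = 25/5 = 5.

Answer: 5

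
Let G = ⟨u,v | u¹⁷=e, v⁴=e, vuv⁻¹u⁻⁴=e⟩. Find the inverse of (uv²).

The order of (uv²) is 2 (smallest k with (uv²)ᵏ = e), so (uv²)⁻¹ = (uv²)¹ = uv².
Check: (uv²) · (uv²) → (uv²) · u = v²;   (v²) · v² = e, giving e as required.

Answer: uv²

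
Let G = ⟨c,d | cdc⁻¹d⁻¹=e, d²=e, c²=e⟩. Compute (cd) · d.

Compute (cd) · d by multiplying left to right and reducing via the relations at each step:
  (cd) · d = c

Answer: c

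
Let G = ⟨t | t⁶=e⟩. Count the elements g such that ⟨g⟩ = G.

G is cyclic of order 6. An element generates G iff its order is 6, and a cyclic group of order 6 has exactly φ(6) = 2 such elements.

Answer: 2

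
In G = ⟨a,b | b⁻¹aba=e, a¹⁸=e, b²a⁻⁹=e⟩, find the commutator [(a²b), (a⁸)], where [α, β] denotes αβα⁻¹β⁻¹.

[(a²b), (a⁸)] = (a²b)·(a⁸)·(a²b)⁻¹·(a⁸)⁻¹.
  (a²b) · (a⁸) = a³b⁻¹
  (a³b⁻¹) · (a²b⁻¹) = a¹⁰
  (a¹⁰) · (a¹⁰) = a²

Answer: a²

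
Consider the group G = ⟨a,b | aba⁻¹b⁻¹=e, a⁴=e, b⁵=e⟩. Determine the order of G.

Enumerate words in the generators, reducing via the relations: the distinct elements are
  {a, b, e, ab, a², a³, b², b³, b⁴, ab², ab³, ab⁴, a²b, a³b, a²b², a²b³, a²b⁴, a³b², a³b³, a³b⁴}.
No further products give new elements, so |G| = 20.

Answer: 20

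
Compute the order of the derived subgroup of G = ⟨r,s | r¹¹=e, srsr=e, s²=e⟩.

G' = [G, G] is generated by all commutators. The generator-pair commutators are: [r, s] = r².
The subgroup they normally generate is {e, r, r², r³, r⁴, r⁵, r⁶, r⁷, r⁸, r⁹, r¹⁰}, of order 11.
Check: |G/G'| = 22/11 = 2 is the order of the abelianisation.

Answer: 11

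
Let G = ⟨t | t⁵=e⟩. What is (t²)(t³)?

Compute (t²) · (t³) by multiplying left to right and reducing via the relations at each step:
  (t²) · t³ = e

Answer: e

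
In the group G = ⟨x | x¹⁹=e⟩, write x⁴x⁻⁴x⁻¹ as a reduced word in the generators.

Multiply left to right, reducing at each step:
  (x⁴) · x⁻⁴ = e
  e · x⁻¹ = x¹⁸

Answer: x¹⁸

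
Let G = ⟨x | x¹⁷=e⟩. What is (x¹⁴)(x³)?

Compute (x¹⁴) · (x³) by multiplying left to right and reducing via the relations at each step:
  (x¹⁴) · x³ = e

Answer: e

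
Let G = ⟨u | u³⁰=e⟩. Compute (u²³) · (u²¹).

Compute (u²³) · (u²¹) by multiplying left to right and reducing via the relations at each step:
  (u²³) · u²¹ = u¹⁴

Answer: u¹⁴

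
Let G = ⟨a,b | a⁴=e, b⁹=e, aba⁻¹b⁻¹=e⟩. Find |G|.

Enumerate words in the generators, reducing via the relations: the distinct elements are
  {a, b, e, ab, a², a³, b², b³, b⁴, b⁵, b⁶, b⁷, b⁸, ab², ab³, ab⁴, ab⁵, ab⁶, ab⁷, ab⁸, a²b, a³b, a²b², a²b³, a²b⁴, a²b⁵, a²b⁶, a²b⁷, a²b⁸, a³b², a³b³, a³b⁴, a³b⁵, a³b⁶, a³b⁷, a³b⁸}.
No further products give new elements, so |G| = 36.

Answer: 36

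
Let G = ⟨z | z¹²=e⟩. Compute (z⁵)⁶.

Compute successive powers of (z⁵), reducing at each step:
  (z⁵)²: (z⁵) · z⁵ = z¹⁰
  (z⁵)³: (z¹⁰) · z⁵ = z³
  (z⁵)⁴: (z³) · z⁵ = z⁸
  (z⁵)⁵: (z⁸) · z⁵ = z
  (z⁵)⁶: z · z⁵ = z⁶

Answer: z⁶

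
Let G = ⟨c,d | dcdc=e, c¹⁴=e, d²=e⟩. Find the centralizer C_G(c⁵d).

⟨c⁵d⟩ ⊆ C_G(c⁵d) since powers of c⁵d commute with c⁵d; so |C_G(c⁵d)| ≥ |⟨c⁵d⟩| = 2.
By orbit–stabilizer, |C_G(c⁵d)| = |G| / |conj. class of c⁵d| = 28 / 7 = 4.
The 4 elements commuting with c⁵d are {e, c⁷, c⁵d, c¹²d}.

Answer: {e, c⁷, c⁵d, c¹²d}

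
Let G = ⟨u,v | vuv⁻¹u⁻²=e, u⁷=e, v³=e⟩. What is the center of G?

An element z ∈ Z(G) iff z commutes with every generator.
For example e is central: e·u = u = u·e; e·v = v = v·e.
Whereas u ∉ Z(G) since u·v = uv ≠ u²v = v·u.
Checking each of the 21 elements this way gives Z(G) = {e}, of order 1.

Answer: {e}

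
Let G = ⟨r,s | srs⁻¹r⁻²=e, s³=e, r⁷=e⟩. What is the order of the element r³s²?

Compute successive powers until reaching e:
  (r³s²)¹ = r³s², (r³s²)² = rs, (r³s²)³ = e.
The smallest positive k with (r³s²)ᵏ = e is 3.

Answer: 3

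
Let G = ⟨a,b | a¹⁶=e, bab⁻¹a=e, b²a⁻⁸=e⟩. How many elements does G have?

Enumerate words in the generators, reducing via the relations: the distinct elements are
  {a, b, e, ab, a², a³, a⁴, a⁵, a⁶, a⁷, a⁸, a⁹, a²b, a³b, a¹², a¹³, a¹¹, a¹⁰, a¹⁴, a¹⁵, a⁴b, a⁵b, a⁶b, a⁷b, b⁻¹, ab⁻¹, a²b⁻¹, a³b⁻¹, a⁴b⁻¹, a⁵b⁻¹, a⁶b⁻¹, a⁷b⁻¹}.
No further products give new elements, so |G| = 32.

Answer: 32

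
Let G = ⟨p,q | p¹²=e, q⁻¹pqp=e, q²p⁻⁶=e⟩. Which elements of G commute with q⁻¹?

⟨q⁻¹⟩ ⊆ C_G(q⁻¹) since powers of q⁻¹ commute with q⁻¹; so |C_G(q⁻¹)| ≥ |⟨q⁻¹⟩| = 4.
By orbit–stabilizer, |C_G(q⁻¹)| = |G| / |conj. class of q⁻¹| = 24 / 6 = 4.
The 4 elements commuting with q⁻¹ are {e, p⁶, q, q⁻¹}.

Answer: {e, p⁶, q, q⁻¹}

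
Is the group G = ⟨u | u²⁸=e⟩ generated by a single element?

|G| = 28. The element u has order 28 (its powers give 28 distinct elements), so ⟨u⟩ = G and G is cyclic.

Answer: Yes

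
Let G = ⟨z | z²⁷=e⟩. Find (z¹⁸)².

Compute successive powers of (z¹⁸), reducing at each step:
  (z¹⁸)²: (z¹⁸) · z¹⁸ = z⁹

Answer: z⁹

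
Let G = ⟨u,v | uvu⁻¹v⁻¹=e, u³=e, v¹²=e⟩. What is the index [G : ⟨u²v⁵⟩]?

First find ord(u²v⁵) by computing successive powers:
  (u²v⁵)¹ = u²v⁵, (u²v⁵)² = uv¹⁰, (u²v⁵)³ = v³, (u²v⁵)⁴ = u²v⁸, (u²v⁵)⁵ = uv, (u²v⁵)⁶ = v⁶, (u²v⁵)⁷ = u²v¹¹, (u²v⁵)⁸ = uv⁴, (u²v⁵)⁹ = v⁹, (u²v⁵)¹⁰ = u²v², (u²v⁵)¹¹ = uv⁷, (u²v⁵)¹² = e.
So |⟨u²v⁵⟩| = ord(u²v⁵) = 12. With |G| = 36, by Lagrange [G : ⟨u²v⁵⟩] = 36/12 = 3.

Answer: 3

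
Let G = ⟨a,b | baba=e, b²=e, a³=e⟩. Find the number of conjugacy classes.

The conjugacy classes (representative and size) are:
  [e] (size 1), [a] (size 2), [ab] (size 3).
Class equation: 1 + 2 + 3 = 6 = |G|. So G has 3 conjugacy classes.

Answer: 3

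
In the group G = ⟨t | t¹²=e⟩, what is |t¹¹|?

Compute successive powers until reaching e:
  (t¹¹)¹ = t¹¹, (t¹¹)² = t¹⁰, (t¹¹)³ = t⁹, (t¹¹)⁴ = t⁸, (t¹¹)⁵ = t⁷, (t¹¹)⁶ = t⁶, (t¹¹)⁷ = t⁵, (t¹¹)⁸ = t⁴, (t¹¹)⁹ = t³, (t¹¹)¹⁰ = t², (t¹¹)¹¹ = t, (t¹¹)¹² = e.
The smallest positive k with (t¹¹)ᵏ = e is 12.

Answer: 12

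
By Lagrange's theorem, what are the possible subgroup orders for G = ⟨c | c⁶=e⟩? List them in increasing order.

|G| = 6 = 2 · 3. By Lagrange's theorem the order of any subgroup divides 6; the divisors of 6 are 1, 2, 3, 6.

Answer: 1, 2, 3, 6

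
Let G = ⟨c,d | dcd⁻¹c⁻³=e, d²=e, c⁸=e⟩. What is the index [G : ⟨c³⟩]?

First find ord(c³) by computing successive powers:
  (c³)¹ = c³, (c³)² = c⁶, (c³)³ = c, (c³)⁴ = c⁴, (c³)⁵ = c⁷, (c³)⁶ = c², (c³)⁷ = c⁵, (c³)⁸ = e.
So |⟨c³⟩| = ord(c³) = 8. With |G| = 16, by Lagrange [G : ⟨c³⟩] = 16/8 = 2.

Answer: 2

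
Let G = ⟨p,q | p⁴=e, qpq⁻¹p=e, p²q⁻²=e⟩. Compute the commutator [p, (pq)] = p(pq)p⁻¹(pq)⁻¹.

[p, (pq)] = p·(pq)·p⁻¹·(pq)⁻¹.
  p · (pq) = q⁻¹
  (q⁻¹) · (p³) = pq⁻¹
  (pq⁻¹) · (pq⁻¹) = p²

Answer: p²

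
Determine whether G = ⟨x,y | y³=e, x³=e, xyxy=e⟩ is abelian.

x·y = xy but y·x = x²y², so x·y ≠ y·x and G is not abelian.

Answer: No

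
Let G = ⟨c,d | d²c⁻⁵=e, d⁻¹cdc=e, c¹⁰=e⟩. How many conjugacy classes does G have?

The conjugacy classes (representative and size) are:
  [e] (size 1), [c] (size 2), [c⁸] (size 2), [c⁷] (size 2), [c⁴] (size 2), [c⁵] (size 1), [c⁴d] (size 5), [c²d⁻¹] (size 5).
Class equation: 1 + 2 + 2 + 2 + 2 + 1 + 5 + 5 = 20 = |G|. So G has 8 conjugacy classes.

Answer: 8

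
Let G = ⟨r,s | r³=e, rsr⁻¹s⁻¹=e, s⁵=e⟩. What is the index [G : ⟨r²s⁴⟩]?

First find ord(r²s⁴) by computing successive powers:
  (r²s⁴)¹ = r²s⁴, (r²s⁴)² = rs³, (r²s⁴)³ = s², (r²s⁴)⁴ = r²s, (r²s⁴)⁵ = r, (r²s⁴)⁶ = s⁴, (r²s⁴)⁷ = r²s³, (r²s⁴)⁸ = rs², (r²s⁴)⁹ = s, (r²s⁴)¹⁰ = r², (r²s⁴)¹¹ = rs⁴, (r²s⁴)¹² = s³, (r²s⁴)¹³ = r²s², (r²s⁴)¹⁴ = rs, (r²s⁴)¹⁵ = e.
So |⟨r²s⁴⟩| = ord(r²s⁴) = 15. With |G| = 15, by Lagrange [G : ⟨r²s⁴⟩] = 15/15 = 1.

Answer: 1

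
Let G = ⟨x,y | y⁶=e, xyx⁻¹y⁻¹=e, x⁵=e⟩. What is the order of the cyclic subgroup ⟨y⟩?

|⟨y⟩| equals the order of y. Compute successive powers until reaching e:
  y¹ = y, y² = y², y³ = y³, y⁴ = y⁴, y⁵ = y⁵, y⁶ = e.
The smallest positive k with yᵏ = e is 6, so |⟨y⟩| = 6.

Answer: 6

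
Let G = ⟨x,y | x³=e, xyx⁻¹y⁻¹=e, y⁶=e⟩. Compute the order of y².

Compute successive powers until reaching e:
  (y²)¹ = y², (y²)² = y⁴, (y²)³ = e.
The smallest positive k with (y²)ᵏ = e is 3.

Answer: 3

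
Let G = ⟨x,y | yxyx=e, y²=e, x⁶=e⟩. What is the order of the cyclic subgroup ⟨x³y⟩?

|⟨x³y⟩| equals the order of x³y. Compute successive powers until reaching e:
  (x³y)¹ = x³y, (x³y)² = e.
The smallest positive k with (x³y)ᵏ = e is 2, so |⟨x³y⟩| = 2.

Answer: 2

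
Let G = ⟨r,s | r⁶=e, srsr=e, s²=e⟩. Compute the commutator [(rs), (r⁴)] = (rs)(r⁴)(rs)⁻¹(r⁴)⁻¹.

[(rs), (r⁴)] = (rs)·(r⁴)·(rs)⁻¹·(r⁴)⁻¹.
  (rs) · (r⁴) = r³s
  (r³s) · (rs) = r²
  (r²) · (r²) = r⁴

Answer: r⁴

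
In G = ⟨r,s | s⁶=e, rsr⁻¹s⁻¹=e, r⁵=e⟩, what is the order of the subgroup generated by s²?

|⟨s²⟩| equals the order of s². Compute successive powers until reaching e:
  (s²)¹ = s², (s²)² = s⁴, (s²)³ = e.
The smallest positive k with (s²)ᵏ = e is 3, so |⟨s²⟩| = 3.

Answer: 3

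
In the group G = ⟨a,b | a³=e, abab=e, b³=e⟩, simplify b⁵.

Compute successive powers of b, reducing at each step:
  b²: b · b = b²
  b³: (b²) · b = e
  b⁴: e · b = b
  b⁵: b · b = b²

Answer: b²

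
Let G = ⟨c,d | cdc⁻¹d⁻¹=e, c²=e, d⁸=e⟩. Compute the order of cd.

Compute successive powers until reaching e:
  (cd)¹ = cd, (cd)² = d², (cd)³ = cd³, (cd)⁴ = d⁴, (cd)⁵ = cd⁵, (cd)⁶ = d⁶, (cd)⁷ = cd⁷, (cd)⁸ = e.
The smallest positive k with (cd)ᵏ = e is 8.

Answer: 8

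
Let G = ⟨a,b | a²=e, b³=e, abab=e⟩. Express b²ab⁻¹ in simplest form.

Multiply left to right, reducing at each step:
  (b²) · a = ab
  (ab) · b⁻¹ = a

Answer: a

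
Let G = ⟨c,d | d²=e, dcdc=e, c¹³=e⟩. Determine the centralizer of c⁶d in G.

⟨c⁶d⟩ ⊆ C_G(c⁶d) since powers of c⁶d commute with c⁶d; so |C_G(c⁶d)| ≥ |⟨c⁶d⟩| = 2.
By orbit–stabilizer, |C_G(c⁶d)| = |G| / |conj. class of c⁶d| = 26 / 13 = 2.
The 2 elements commuting with c⁶d are {e, c⁶d}.

Answer: {e, c⁶d}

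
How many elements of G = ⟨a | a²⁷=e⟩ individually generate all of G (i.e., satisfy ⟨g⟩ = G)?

G is cyclic of order 27. An element generates G iff its order is 27, and a cyclic group of order 27 has exactly φ(27) = 18 such elements.

Answer: 18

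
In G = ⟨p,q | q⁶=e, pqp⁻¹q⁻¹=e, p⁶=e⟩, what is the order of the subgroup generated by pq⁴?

|⟨pq⁴⟩| equals the order of pq⁴. Compute successive powers until reaching e:
  (pq⁴)¹ = pq⁴, (pq⁴)² = p²q², (pq⁴)³ = p³, (pq⁴)⁴ = p⁴q⁴, (pq⁴)⁵ = p⁵q², (pq⁴)⁶ = e.
The smallest positive k with (pq⁴)ᵏ = e is 6, so |⟨pq⁴⟩| = 6.

Answer: 6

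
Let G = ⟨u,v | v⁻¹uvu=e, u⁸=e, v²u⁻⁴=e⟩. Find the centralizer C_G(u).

⟨u⟩ ⊆ C_G(u) since powers of u commute with u; so |C_G(u)| ≥ |⟨u⟩| = 8.
By orbit–stabilizer, |C_G(u)| = |G| / |conj. class of u| = 16 / 2 = 8.
The 8 elements commuting with u are {e, u, u², u³, u⁴, u⁵, u⁶, u⁷}.

Answer: {e, u, u², u³, u⁴, u⁵, u⁶, u⁷}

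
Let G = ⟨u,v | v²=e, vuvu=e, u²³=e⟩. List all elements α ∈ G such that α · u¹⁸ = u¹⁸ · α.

⟨u¹⁸⟩ ⊆ C_G(u¹⁸) since powers of u¹⁸ commute with u¹⁸; so |C_G(u¹⁸)| ≥ |⟨u¹⁸⟩| = 23.
By orbit–stabilizer, |C_G(u¹⁸)| = |G| / |conj. class of u¹⁸| = 46 / 2 = 23.
The 23 elements commuting with u¹⁸ are {e, u, u², u³, u⁴, u⁵, u⁶, u⁷, u⁸, u⁹, u¹⁰, u¹¹, u¹², u¹³, u¹⁴, u¹⁵, u¹⁶, u¹⁷, u¹⁸, u¹⁹, u²⁰, u²¹, u²²}.

Answer: {e, u, u², u³, u⁴, u⁵, u⁶, u⁷, u⁸, u⁹, u¹⁰, u¹¹, u¹², u¹³, u¹⁴, u¹⁵, u¹⁶, u¹⁷, u¹⁸, u¹⁹, u²⁰, u²¹, u²²}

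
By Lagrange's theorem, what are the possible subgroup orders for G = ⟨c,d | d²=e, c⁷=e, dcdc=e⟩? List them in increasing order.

|G| = 14 = 2 · 7. By Lagrange's theorem the order of any subgroup divides 14; the divisors of 14 are 1, 2, 7, 14.

Answer: 1, 2, 7, 14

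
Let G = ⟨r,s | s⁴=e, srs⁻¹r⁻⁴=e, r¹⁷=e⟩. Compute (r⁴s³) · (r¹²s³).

Compute (r⁴s³) · (r¹²s³) by multiplying left to right and reducing via the relations at each step:
  (r⁴s³) · r¹² = r⁷s³
  (r⁷s³) · s³ = r⁷s²

Answer: r⁷s²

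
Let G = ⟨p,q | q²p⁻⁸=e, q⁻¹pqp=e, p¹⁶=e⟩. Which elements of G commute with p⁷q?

⟨p⁷q⟩ ⊆ C_G(p⁷q) since powers of p⁷q commute with p⁷q; so |C_G(p⁷q)| ≥ |⟨p⁷q⟩| = 4.
By orbit–stabilizer, |C_G(p⁷q)| = |G| / |conj. class of p⁷q| = 32 / 8 = 4.
The 4 elements commuting with p⁷q are {e, p⁸, p⁷q, p⁷q⁻¹}.

Answer: {e, p⁸, p⁷q, p⁷q⁻¹}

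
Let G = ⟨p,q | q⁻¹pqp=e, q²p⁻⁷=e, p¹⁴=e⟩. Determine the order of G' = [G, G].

G' = [G, G] is generated by all commutators. The generator-pair commutators are: [p, q] = p².
The subgroup they normally generate is {e, p², p⁴, p⁶, p⁸, p¹⁰, p¹²}, of order 7.
Check: |G/G'| = 28/7 = 4 is the order of the abelianisation.

Answer: 7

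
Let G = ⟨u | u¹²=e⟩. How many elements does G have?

G is generated by a single element, so G is cyclic. The relator gives u¹² = e and no smaller power is forced to be e, so the 12 powers {e, u, u², u³, u⁴, u⁵, u⁶, u⁷, u⁸, u⁹, u¹¹, u¹⁰} are distinct. Hence |G| = 12.

Answer: 12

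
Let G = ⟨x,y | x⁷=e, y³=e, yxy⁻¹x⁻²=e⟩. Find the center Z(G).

An element z ∈ Z(G) iff z commutes with every generator.
For example e is central: e·x = x = x·e; e·y = y = y·e.
Whereas x ∉ Z(G) since x·y = xy ≠ x²y = y·x.
Checking each of the 21 elements this way gives Z(G) = {e}, of order 1.

Answer: {e}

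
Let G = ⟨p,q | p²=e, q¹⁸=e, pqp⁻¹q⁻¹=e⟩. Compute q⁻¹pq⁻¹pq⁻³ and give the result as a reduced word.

Multiply left to right, reducing at each step:
  (q¹⁷) · p = pq¹⁷
  (pq¹⁷) · q⁻¹ = pq¹⁶
  (pq¹⁶) · p = q¹⁶
  (q¹⁶) · q⁻³ = q¹³

Answer: q¹³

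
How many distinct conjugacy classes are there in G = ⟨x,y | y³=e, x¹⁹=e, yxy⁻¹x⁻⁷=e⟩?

The conjugacy classes (representative and size) are:
  [e] (size 1), [x¹¹] (size 3), [x¹⁴] (size 3), [x⁶] (size 3), [x¹⁷] (size 3), [x¹²] (size 3), [x¹⁰] (size 3), [x²y] (size 19), [x¹⁸y²] (size 19).
Class equation: 1 + 3 + 3 + 3 + 3 + 3 + 3 + 19 + 19 = 57 = |G|. So G has 9 conjugacy classes.

Answer: 9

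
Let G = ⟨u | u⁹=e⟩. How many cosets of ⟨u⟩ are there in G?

First find ord(u) by computing successive powers:
  u¹ = u, u² = u², u³ = u³, u⁴ = u⁴, u⁵ = u⁵, u⁶ = u⁶, u⁷ = u⁷, u⁸ = u⁸, u⁹ = e.
So |⟨u⟩| = ord(u) = 9. With |G| = 9, by Lagrange [G : ⟨u⟩] = 9/9 = 1.

Answer: 1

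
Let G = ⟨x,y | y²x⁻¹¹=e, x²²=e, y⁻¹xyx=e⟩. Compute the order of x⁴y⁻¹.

Compute successive powers until reaching e:
  (x⁴y⁻¹)¹ = x⁴y⁻¹, (x⁴y⁻¹)² = x¹¹, (x⁴y⁻¹)³ = x⁴y, (x⁴y⁻¹)⁴ = e.
The smallest positive k with (x⁴y⁻¹)ᵏ = e is 4.

Answer: 4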